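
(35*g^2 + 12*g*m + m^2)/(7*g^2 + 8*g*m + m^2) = (5*g + m)/(g + m)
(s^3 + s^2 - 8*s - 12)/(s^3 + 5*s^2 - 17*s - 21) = (s^2 + 4*s + 4)/(s^2 + 8*s + 7)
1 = 1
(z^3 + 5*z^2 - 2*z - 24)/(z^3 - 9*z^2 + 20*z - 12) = (z^2 + 7*z + 12)/(z^2 - 7*z + 6)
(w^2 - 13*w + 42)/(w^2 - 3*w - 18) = (w - 7)/(w + 3)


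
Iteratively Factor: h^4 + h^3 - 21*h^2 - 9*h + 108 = (h + 3)*(h^3 - 2*h^2 - 15*h + 36) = (h + 3)*(h + 4)*(h^2 - 6*h + 9) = (h - 3)*(h + 3)*(h + 4)*(h - 3)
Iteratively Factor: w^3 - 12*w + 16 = (w - 2)*(w^2 + 2*w - 8) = (w - 2)^2*(w + 4)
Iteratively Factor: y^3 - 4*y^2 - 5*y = (y - 5)*(y^2 + y) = y*(y - 5)*(y + 1)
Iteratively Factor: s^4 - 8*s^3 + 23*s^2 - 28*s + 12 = (s - 2)*(s^3 - 6*s^2 + 11*s - 6) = (s - 2)*(s - 1)*(s^2 - 5*s + 6) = (s - 2)^2*(s - 1)*(s - 3)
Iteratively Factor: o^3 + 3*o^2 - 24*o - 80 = (o + 4)*(o^2 - o - 20) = (o - 5)*(o + 4)*(o + 4)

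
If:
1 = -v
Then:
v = -1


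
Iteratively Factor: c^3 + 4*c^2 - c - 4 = (c + 1)*(c^2 + 3*c - 4) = (c + 1)*(c + 4)*(c - 1)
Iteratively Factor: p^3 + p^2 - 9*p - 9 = (p + 3)*(p^2 - 2*p - 3) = (p - 3)*(p + 3)*(p + 1)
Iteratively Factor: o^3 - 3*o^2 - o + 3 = (o - 1)*(o^2 - 2*o - 3) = (o - 1)*(o + 1)*(o - 3)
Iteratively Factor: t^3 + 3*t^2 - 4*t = (t)*(t^2 + 3*t - 4) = t*(t - 1)*(t + 4)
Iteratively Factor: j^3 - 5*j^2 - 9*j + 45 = (j - 5)*(j^2 - 9) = (j - 5)*(j - 3)*(j + 3)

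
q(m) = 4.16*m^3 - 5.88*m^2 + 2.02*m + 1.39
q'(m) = 12.48*m^2 - 11.76*m + 2.02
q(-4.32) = -452.46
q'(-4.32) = 285.73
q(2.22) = 22.41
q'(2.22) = 37.42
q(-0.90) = -8.22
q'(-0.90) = 22.71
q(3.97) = 177.03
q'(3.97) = 152.03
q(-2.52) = -107.61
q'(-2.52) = 110.91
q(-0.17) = 0.86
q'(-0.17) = 4.38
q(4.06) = 191.07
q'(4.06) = 159.99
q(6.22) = 787.54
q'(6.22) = 411.70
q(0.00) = 1.39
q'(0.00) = 2.02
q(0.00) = 1.39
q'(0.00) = 2.02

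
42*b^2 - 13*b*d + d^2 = (-7*b + d)*(-6*b + d)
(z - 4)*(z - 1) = z^2 - 5*z + 4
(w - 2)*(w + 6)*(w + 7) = w^3 + 11*w^2 + 16*w - 84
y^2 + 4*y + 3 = (y + 1)*(y + 3)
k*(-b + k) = -b*k + k^2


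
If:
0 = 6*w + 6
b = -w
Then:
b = 1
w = -1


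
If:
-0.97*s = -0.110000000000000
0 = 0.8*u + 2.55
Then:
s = 0.11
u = -3.19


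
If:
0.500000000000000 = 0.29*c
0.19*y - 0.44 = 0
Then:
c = 1.72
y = 2.32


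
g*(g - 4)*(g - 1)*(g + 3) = g^4 - 2*g^3 - 11*g^2 + 12*g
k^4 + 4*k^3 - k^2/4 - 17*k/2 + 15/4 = (k - 1)*(k - 1/2)*(k + 5/2)*(k + 3)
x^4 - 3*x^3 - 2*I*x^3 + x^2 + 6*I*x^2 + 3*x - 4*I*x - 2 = (x - 2)*(x - 1)*(x - I)^2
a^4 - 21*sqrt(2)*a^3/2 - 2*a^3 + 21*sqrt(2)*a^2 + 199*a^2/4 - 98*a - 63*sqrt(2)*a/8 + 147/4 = (a - 3/2)*(a - 1/2)*(a - 7*sqrt(2))*(a - 7*sqrt(2)/2)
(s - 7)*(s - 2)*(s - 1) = s^3 - 10*s^2 + 23*s - 14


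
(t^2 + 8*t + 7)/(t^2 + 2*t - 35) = (t + 1)/(t - 5)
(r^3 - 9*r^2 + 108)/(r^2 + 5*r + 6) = (r^2 - 12*r + 36)/(r + 2)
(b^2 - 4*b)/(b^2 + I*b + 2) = b*(b - 4)/(b^2 + I*b + 2)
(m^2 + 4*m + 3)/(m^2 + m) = (m + 3)/m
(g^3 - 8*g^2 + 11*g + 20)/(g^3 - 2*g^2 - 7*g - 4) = (g - 5)/(g + 1)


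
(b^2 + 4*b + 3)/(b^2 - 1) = (b + 3)/(b - 1)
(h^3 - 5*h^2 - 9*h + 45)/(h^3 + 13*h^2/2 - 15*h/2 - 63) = 2*(h^2 - 2*h - 15)/(2*h^2 + 19*h + 42)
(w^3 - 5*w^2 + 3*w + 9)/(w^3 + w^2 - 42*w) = (w^3 - 5*w^2 + 3*w + 9)/(w*(w^2 + w - 42))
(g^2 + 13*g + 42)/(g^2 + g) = (g^2 + 13*g + 42)/(g*(g + 1))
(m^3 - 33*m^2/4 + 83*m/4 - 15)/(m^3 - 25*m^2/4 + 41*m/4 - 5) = (m - 3)/(m - 1)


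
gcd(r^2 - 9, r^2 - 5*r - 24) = r + 3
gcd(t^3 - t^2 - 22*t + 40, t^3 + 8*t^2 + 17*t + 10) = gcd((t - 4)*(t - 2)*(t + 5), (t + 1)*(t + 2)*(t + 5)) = t + 5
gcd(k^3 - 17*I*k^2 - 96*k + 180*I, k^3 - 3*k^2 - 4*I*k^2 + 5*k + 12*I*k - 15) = k - 5*I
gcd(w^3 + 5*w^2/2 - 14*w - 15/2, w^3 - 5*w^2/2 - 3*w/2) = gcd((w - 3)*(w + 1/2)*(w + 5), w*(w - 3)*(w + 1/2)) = w^2 - 5*w/2 - 3/2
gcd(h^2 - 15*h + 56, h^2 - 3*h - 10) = 1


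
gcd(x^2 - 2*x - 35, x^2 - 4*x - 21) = x - 7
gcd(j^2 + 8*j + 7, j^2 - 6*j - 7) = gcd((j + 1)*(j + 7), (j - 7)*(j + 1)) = j + 1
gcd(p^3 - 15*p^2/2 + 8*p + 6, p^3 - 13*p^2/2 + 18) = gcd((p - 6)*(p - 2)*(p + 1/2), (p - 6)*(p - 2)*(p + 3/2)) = p^2 - 8*p + 12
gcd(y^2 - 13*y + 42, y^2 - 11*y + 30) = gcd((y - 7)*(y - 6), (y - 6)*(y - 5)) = y - 6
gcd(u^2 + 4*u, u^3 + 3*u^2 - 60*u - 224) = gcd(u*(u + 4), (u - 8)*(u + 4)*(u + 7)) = u + 4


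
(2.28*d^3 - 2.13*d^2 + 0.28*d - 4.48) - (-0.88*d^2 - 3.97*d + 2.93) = 2.28*d^3 - 1.25*d^2 + 4.25*d - 7.41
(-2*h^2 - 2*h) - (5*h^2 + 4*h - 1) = -7*h^2 - 6*h + 1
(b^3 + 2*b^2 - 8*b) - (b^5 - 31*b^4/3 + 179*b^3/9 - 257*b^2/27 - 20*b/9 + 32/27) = -b^5 + 31*b^4/3 - 170*b^3/9 + 311*b^2/27 - 52*b/9 - 32/27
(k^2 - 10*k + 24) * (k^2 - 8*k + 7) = k^4 - 18*k^3 + 111*k^2 - 262*k + 168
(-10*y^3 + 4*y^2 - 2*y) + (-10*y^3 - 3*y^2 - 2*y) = -20*y^3 + y^2 - 4*y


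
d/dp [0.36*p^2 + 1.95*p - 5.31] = 0.72*p + 1.95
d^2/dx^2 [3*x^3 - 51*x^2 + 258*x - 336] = 18*x - 102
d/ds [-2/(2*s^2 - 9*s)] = 2*(4*s - 9)/(s^2*(2*s - 9)^2)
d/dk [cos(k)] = -sin(k)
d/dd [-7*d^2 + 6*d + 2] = 6 - 14*d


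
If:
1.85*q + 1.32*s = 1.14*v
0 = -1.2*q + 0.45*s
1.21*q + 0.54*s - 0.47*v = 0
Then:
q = 0.00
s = 0.00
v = 0.00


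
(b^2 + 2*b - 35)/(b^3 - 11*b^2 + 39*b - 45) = (b + 7)/(b^2 - 6*b + 9)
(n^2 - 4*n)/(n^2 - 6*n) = (n - 4)/(n - 6)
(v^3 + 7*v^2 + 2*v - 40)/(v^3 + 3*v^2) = (v^3 + 7*v^2 + 2*v - 40)/(v^2*(v + 3))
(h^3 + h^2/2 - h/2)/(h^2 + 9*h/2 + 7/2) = h*(2*h - 1)/(2*h + 7)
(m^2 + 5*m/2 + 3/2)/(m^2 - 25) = (2*m^2 + 5*m + 3)/(2*(m^2 - 25))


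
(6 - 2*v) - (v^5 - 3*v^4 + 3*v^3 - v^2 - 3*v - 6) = -v^5 + 3*v^4 - 3*v^3 + v^2 + v + 12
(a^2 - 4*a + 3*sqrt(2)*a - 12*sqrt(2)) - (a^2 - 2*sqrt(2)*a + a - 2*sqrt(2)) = -5*a + 5*sqrt(2)*a - 10*sqrt(2)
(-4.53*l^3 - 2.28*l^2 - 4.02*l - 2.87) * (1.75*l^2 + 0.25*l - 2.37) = -7.9275*l^5 - 5.1225*l^4 + 3.1311*l^3 - 0.6239*l^2 + 8.8099*l + 6.8019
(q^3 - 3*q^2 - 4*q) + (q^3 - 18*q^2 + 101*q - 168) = 2*q^3 - 21*q^2 + 97*q - 168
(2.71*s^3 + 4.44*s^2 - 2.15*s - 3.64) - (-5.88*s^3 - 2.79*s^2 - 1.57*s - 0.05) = 8.59*s^3 + 7.23*s^2 - 0.58*s - 3.59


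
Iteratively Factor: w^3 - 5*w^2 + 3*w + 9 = (w - 3)*(w^2 - 2*w - 3) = (w - 3)^2*(w + 1)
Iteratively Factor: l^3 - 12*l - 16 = (l + 2)*(l^2 - 2*l - 8) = (l - 4)*(l + 2)*(l + 2)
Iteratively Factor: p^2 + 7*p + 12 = (p + 3)*(p + 4)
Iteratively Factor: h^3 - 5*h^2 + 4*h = (h - 4)*(h^2 - h) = h*(h - 4)*(h - 1)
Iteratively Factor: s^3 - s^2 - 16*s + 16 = (s - 4)*(s^2 + 3*s - 4) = (s - 4)*(s - 1)*(s + 4)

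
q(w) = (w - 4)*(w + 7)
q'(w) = 2*w + 3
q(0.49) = -26.29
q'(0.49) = 3.98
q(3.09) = -9.18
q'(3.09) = 9.18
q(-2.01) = -29.99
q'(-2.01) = -1.02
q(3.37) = -6.53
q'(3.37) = 9.74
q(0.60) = -25.84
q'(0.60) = 4.20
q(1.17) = -23.12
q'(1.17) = 5.34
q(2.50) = -14.25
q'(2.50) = 8.00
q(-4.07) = -23.65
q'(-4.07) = -5.14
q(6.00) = 26.00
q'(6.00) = 15.00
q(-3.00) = -28.00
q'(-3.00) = -3.00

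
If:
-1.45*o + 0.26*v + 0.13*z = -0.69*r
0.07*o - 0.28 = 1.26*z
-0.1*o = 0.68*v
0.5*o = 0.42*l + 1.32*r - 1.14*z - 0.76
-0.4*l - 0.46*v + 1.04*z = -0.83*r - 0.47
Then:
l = 0.87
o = 0.04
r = 0.12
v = -0.01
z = -0.22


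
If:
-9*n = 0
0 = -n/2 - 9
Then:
No Solution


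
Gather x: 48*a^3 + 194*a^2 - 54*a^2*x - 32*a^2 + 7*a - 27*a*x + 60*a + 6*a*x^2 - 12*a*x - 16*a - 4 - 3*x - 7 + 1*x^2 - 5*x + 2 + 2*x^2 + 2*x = 48*a^3 + 162*a^2 + 51*a + x^2*(6*a + 3) + x*(-54*a^2 - 39*a - 6) - 9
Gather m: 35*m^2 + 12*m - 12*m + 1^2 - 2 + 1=35*m^2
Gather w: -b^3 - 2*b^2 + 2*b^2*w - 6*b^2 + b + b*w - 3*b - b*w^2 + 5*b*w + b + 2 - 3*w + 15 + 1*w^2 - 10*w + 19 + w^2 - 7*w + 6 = -b^3 - 8*b^2 - b + w^2*(2 - b) + w*(2*b^2 + 6*b - 20) + 42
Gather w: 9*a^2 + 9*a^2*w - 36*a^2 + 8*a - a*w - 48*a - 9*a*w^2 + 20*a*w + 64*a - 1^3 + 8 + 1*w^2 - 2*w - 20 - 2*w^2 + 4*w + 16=-27*a^2 + 24*a + w^2*(-9*a - 1) + w*(9*a^2 + 19*a + 2) + 3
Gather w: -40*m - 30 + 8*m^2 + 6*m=8*m^2 - 34*m - 30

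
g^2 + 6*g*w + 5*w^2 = (g + w)*(g + 5*w)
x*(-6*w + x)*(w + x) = -6*w^2*x - 5*w*x^2 + x^3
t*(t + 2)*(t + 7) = t^3 + 9*t^2 + 14*t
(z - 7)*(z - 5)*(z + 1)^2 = z^4 - 10*z^3 + 12*z^2 + 58*z + 35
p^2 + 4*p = p*(p + 4)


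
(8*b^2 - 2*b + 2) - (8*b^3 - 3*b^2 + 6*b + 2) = -8*b^3 + 11*b^2 - 8*b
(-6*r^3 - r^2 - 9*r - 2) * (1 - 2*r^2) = 12*r^5 + 2*r^4 + 12*r^3 + 3*r^2 - 9*r - 2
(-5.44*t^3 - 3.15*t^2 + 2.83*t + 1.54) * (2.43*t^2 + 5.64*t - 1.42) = -13.2192*t^5 - 38.3361*t^4 - 3.1643*t^3 + 24.1764*t^2 + 4.667*t - 2.1868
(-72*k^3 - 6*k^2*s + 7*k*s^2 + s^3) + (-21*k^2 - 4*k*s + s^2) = -72*k^3 - 6*k^2*s - 21*k^2 + 7*k*s^2 - 4*k*s + s^3 + s^2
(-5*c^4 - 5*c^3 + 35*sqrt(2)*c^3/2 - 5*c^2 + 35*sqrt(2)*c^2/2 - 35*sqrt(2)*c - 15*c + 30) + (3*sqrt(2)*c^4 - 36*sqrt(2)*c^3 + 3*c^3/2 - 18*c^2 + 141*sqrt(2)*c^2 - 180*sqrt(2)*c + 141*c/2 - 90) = -5*c^4 + 3*sqrt(2)*c^4 - 37*sqrt(2)*c^3/2 - 7*c^3/2 - 23*c^2 + 317*sqrt(2)*c^2/2 - 215*sqrt(2)*c + 111*c/2 - 60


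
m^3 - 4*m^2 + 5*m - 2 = (m - 2)*(m - 1)^2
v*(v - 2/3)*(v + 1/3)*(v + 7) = v^4 + 20*v^3/3 - 23*v^2/9 - 14*v/9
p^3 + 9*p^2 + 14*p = p*(p + 2)*(p + 7)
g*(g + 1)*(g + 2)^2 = g^4 + 5*g^3 + 8*g^2 + 4*g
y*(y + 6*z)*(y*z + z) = y^3*z + 6*y^2*z^2 + y^2*z + 6*y*z^2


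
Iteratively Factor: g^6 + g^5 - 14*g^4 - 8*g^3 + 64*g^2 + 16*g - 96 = (g - 2)*(g^5 + 3*g^4 - 8*g^3 - 24*g^2 + 16*g + 48) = (g - 2)*(g + 2)*(g^4 + g^3 - 10*g^2 - 4*g + 24) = (g - 2)*(g + 2)*(g + 3)*(g^3 - 2*g^2 - 4*g + 8) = (g - 2)^2*(g + 2)*(g + 3)*(g^2 - 4) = (g - 2)^2*(g + 2)^2*(g + 3)*(g - 2)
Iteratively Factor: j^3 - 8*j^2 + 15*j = (j - 3)*(j^2 - 5*j) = j*(j - 3)*(j - 5)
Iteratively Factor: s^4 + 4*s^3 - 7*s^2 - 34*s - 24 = (s - 3)*(s^3 + 7*s^2 + 14*s + 8) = (s - 3)*(s + 2)*(s^2 + 5*s + 4) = (s - 3)*(s + 1)*(s + 2)*(s + 4)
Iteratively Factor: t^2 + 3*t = (t + 3)*(t)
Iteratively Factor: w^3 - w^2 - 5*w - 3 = (w - 3)*(w^2 + 2*w + 1) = (w - 3)*(w + 1)*(w + 1)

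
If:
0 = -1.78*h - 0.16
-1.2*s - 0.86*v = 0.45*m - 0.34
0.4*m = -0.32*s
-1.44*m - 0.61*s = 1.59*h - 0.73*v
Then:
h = -0.09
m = -2.02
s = 2.52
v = -2.07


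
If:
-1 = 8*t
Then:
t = -1/8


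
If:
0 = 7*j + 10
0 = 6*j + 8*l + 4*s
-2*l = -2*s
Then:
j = -10/7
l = 5/7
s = 5/7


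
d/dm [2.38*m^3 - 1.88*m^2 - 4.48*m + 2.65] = 7.14*m^2 - 3.76*m - 4.48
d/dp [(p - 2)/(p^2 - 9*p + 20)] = (p^2 - 9*p - (p - 2)*(2*p - 9) + 20)/(p^2 - 9*p + 20)^2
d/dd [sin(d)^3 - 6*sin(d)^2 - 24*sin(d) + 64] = 3*(sin(d)^2 - 4*sin(d) - 8)*cos(d)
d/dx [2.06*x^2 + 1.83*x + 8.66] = 4.12*x + 1.83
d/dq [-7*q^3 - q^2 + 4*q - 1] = -21*q^2 - 2*q + 4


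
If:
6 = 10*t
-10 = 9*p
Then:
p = -10/9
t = 3/5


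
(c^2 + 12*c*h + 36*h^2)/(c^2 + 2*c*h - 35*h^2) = (c^2 + 12*c*h + 36*h^2)/(c^2 + 2*c*h - 35*h^2)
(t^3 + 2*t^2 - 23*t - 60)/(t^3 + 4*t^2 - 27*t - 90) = (t + 4)/(t + 6)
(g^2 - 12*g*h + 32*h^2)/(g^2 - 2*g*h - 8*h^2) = (g - 8*h)/(g + 2*h)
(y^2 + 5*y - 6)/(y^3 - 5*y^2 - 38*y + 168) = (y - 1)/(y^2 - 11*y + 28)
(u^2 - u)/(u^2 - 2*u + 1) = u/(u - 1)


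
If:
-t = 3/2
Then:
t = -3/2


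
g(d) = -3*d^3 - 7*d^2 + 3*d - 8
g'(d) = -9*d^2 - 14*d + 3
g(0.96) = -14.23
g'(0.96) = -18.73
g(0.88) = -12.83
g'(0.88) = -16.29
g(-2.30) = -15.43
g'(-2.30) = -12.41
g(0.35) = -7.94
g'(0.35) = -3.00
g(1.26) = -21.33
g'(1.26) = -28.93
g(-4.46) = 105.53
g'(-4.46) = -113.58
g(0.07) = -7.83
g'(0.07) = 1.98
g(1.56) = -31.74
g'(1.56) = -40.74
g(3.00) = -143.00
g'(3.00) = -120.00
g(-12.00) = 4132.00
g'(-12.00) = -1125.00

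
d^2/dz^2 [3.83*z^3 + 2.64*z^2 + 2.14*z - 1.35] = 22.98*z + 5.28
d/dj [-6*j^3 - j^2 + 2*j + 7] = -18*j^2 - 2*j + 2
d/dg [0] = 0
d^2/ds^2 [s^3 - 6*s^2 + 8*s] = 6*s - 12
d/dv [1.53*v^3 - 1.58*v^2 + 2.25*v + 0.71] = 4.59*v^2 - 3.16*v + 2.25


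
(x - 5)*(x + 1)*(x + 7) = x^3 + 3*x^2 - 33*x - 35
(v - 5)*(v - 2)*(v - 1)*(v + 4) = v^4 - 4*v^3 - 15*v^2 + 58*v - 40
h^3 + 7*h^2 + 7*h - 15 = (h - 1)*(h + 3)*(h + 5)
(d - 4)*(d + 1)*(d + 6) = d^3 + 3*d^2 - 22*d - 24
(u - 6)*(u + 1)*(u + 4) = u^3 - u^2 - 26*u - 24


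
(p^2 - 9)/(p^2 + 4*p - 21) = (p + 3)/(p + 7)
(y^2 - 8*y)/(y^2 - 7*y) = (y - 8)/(y - 7)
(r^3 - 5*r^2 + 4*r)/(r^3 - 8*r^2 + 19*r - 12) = r/(r - 3)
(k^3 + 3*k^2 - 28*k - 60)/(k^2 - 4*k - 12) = (k^2 + k - 30)/(k - 6)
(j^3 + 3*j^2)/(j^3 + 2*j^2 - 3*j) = j/(j - 1)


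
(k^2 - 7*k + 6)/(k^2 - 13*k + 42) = (k - 1)/(k - 7)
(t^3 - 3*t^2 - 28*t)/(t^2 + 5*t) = (t^2 - 3*t - 28)/(t + 5)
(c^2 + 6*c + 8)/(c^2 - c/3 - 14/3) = 3*(c + 4)/(3*c - 7)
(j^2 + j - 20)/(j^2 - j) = (j^2 + j - 20)/(j*(j - 1))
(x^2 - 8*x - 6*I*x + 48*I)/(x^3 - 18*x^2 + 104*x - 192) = (x - 6*I)/(x^2 - 10*x + 24)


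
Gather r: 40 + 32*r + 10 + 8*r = 40*r + 50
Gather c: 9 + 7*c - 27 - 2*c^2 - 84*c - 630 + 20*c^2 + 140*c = 18*c^2 + 63*c - 648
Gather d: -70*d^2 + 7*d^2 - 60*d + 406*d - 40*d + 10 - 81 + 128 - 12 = -63*d^2 + 306*d + 45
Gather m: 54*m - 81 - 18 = 54*m - 99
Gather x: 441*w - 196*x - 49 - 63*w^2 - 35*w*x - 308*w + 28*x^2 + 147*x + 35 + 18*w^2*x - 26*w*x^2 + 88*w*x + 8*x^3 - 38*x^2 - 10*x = -63*w^2 + 133*w + 8*x^3 + x^2*(-26*w - 10) + x*(18*w^2 + 53*w - 59) - 14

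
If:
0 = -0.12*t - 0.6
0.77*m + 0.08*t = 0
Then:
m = 0.52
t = -5.00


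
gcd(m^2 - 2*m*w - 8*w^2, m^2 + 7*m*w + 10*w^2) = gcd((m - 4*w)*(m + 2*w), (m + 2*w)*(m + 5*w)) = m + 2*w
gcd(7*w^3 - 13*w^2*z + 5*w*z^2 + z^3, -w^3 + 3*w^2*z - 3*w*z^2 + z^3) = w^2 - 2*w*z + z^2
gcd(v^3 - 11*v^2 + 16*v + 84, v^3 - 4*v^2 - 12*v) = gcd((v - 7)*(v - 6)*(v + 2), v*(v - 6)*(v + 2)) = v^2 - 4*v - 12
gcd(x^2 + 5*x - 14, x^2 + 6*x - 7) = x + 7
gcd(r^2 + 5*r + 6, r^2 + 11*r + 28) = 1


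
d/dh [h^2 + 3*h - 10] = 2*h + 3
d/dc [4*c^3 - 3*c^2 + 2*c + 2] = 12*c^2 - 6*c + 2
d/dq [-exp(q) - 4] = -exp(q)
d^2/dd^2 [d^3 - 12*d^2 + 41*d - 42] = 6*d - 24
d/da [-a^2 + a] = 1 - 2*a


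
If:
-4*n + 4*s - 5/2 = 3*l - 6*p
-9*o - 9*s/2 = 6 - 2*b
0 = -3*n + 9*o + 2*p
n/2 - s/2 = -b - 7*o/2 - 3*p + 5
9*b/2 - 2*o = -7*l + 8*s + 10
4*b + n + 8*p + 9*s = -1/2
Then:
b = -59025/48239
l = 54333/96478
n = 59143/96478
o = -23797/96478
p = 195801/96478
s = -66755/48239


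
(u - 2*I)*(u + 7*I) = u^2 + 5*I*u + 14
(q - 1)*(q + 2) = q^2 + q - 2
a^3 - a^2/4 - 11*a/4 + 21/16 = (a - 3/2)*(a - 1/2)*(a + 7/4)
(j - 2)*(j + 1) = j^2 - j - 2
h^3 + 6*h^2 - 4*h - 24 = (h - 2)*(h + 2)*(h + 6)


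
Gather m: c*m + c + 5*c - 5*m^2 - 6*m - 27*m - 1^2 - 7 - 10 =6*c - 5*m^2 + m*(c - 33) - 18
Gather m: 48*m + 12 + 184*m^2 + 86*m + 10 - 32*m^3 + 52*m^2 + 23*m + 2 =-32*m^3 + 236*m^2 + 157*m + 24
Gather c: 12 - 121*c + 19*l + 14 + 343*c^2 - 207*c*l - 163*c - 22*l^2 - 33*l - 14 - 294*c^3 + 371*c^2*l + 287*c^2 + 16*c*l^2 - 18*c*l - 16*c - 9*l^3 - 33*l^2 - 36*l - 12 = -294*c^3 + c^2*(371*l + 630) + c*(16*l^2 - 225*l - 300) - 9*l^3 - 55*l^2 - 50*l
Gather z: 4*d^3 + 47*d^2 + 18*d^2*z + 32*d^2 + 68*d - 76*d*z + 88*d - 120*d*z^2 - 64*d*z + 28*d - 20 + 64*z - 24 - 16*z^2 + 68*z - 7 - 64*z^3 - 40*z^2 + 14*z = 4*d^3 + 79*d^2 + 184*d - 64*z^3 + z^2*(-120*d - 56) + z*(18*d^2 - 140*d + 146) - 51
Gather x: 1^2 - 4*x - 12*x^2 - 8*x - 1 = -12*x^2 - 12*x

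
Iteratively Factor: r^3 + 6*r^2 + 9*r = (r + 3)*(r^2 + 3*r) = r*(r + 3)*(r + 3)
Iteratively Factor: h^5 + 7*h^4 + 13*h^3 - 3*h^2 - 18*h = (h + 2)*(h^4 + 5*h^3 + 3*h^2 - 9*h) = (h - 1)*(h + 2)*(h^3 + 6*h^2 + 9*h) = (h - 1)*(h + 2)*(h + 3)*(h^2 + 3*h) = h*(h - 1)*(h + 2)*(h + 3)*(h + 3)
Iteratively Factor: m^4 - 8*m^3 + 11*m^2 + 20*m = (m)*(m^3 - 8*m^2 + 11*m + 20) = m*(m - 5)*(m^2 - 3*m - 4) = m*(m - 5)*(m + 1)*(m - 4)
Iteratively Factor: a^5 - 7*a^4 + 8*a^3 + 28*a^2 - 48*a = (a - 4)*(a^4 - 3*a^3 - 4*a^2 + 12*a) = (a - 4)*(a + 2)*(a^3 - 5*a^2 + 6*a) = (a - 4)*(a - 3)*(a + 2)*(a^2 - 2*a) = (a - 4)*(a - 3)*(a - 2)*(a + 2)*(a)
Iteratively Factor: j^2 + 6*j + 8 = (j + 4)*(j + 2)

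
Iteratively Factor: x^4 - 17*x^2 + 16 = (x - 4)*(x^3 + 4*x^2 - x - 4) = (x - 4)*(x + 1)*(x^2 + 3*x - 4) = (x - 4)*(x + 1)*(x + 4)*(x - 1)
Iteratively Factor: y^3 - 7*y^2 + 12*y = (y)*(y^2 - 7*y + 12) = y*(y - 4)*(y - 3)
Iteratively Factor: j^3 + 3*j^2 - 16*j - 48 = (j + 4)*(j^2 - j - 12) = (j - 4)*(j + 4)*(j + 3)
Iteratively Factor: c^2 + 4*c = (c)*(c + 4)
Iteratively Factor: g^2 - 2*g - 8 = (g + 2)*(g - 4)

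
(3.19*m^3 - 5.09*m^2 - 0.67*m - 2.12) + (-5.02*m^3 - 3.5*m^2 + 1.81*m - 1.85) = -1.83*m^3 - 8.59*m^2 + 1.14*m - 3.97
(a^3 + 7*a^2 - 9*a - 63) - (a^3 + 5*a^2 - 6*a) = 2*a^2 - 3*a - 63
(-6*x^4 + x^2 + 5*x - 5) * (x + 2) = -6*x^5 - 12*x^4 + x^3 + 7*x^2 + 5*x - 10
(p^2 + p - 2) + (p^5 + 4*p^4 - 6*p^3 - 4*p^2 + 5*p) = p^5 + 4*p^4 - 6*p^3 - 3*p^2 + 6*p - 2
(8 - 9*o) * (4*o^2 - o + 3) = -36*o^3 + 41*o^2 - 35*o + 24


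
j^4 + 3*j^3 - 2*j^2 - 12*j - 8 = (j - 2)*(j + 1)*(j + 2)^2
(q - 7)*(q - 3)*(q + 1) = q^3 - 9*q^2 + 11*q + 21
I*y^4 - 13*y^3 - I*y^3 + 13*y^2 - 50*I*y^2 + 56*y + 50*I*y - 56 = (y + 2*I)*(y + 4*I)*(y + 7*I)*(I*y - I)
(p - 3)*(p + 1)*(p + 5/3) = p^3 - p^2/3 - 19*p/3 - 5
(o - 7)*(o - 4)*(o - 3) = o^3 - 14*o^2 + 61*o - 84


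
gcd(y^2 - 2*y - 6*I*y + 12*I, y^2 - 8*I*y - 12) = y - 6*I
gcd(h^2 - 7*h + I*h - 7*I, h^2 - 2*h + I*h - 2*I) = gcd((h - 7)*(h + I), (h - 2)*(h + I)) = h + I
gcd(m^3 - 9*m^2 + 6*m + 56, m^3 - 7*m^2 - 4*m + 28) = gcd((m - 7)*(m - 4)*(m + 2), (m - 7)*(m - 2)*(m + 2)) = m^2 - 5*m - 14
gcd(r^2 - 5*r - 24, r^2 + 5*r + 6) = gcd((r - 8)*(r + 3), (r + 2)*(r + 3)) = r + 3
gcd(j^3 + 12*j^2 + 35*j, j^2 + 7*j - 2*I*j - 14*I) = j + 7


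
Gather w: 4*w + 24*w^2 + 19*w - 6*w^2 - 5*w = 18*w^2 + 18*w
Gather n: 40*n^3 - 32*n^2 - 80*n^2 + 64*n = 40*n^3 - 112*n^2 + 64*n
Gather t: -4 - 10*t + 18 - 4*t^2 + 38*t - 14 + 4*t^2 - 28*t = 0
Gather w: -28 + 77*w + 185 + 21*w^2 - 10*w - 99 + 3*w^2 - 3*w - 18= 24*w^2 + 64*w + 40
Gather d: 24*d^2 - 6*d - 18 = 24*d^2 - 6*d - 18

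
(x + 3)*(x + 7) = x^2 + 10*x + 21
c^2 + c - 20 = (c - 4)*(c + 5)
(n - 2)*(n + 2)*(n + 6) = n^3 + 6*n^2 - 4*n - 24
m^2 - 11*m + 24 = (m - 8)*(m - 3)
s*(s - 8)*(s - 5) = s^3 - 13*s^2 + 40*s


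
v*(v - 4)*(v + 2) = v^3 - 2*v^2 - 8*v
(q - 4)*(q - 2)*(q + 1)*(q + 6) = q^4 + q^3 - 28*q^2 + 20*q + 48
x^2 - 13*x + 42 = (x - 7)*(x - 6)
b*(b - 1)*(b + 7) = b^3 + 6*b^2 - 7*b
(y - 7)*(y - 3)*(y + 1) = y^3 - 9*y^2 + 11*y + 21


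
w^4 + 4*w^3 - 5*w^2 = w^2*(w - 1)*(w + 5)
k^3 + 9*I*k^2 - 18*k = k*(k + 3*I)*(k + 6*I)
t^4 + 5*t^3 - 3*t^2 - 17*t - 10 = (t - 2)*(t + 1)^2*(t + 5)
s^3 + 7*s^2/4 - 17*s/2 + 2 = (s - 2)*(s - 1/4)*(s + 4)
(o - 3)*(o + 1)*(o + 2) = o^3 - 7*o - 6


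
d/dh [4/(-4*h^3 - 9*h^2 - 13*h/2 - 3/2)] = 8*(24*h^2 + 36*h + 13)/(8*h^3 + 18*h^2 + 13*h + 3)^2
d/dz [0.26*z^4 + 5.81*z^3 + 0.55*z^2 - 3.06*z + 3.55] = 1.04*z^3 + 17.43*z^2 + 1.1*z - 3.06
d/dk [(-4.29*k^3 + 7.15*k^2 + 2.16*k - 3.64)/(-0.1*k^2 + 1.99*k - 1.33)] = (0.429*k^4 - 17.0742*k^3 + 31.5616*k^2 - 19.747*k + 4.3708)/(0.01*k^4 - 0.398*k^3 + 4.2261*k^2 - 5.2934*k + 1.7689)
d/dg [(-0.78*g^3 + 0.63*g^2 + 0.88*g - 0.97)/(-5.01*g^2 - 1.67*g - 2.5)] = (3.9078*g^4 + 2.6052*g^3 + 9.2067*g^2 - 12.8694*g - 3.8199)/(25.1001*g^4 + 16.7334*g^3 + 27.8389*g^2 + 8.35*g + 6.25)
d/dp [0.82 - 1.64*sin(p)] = -1.64*cos(p)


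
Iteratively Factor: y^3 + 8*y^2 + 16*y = (y)*(y^2 + 8*y + 16) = y*(y + 4)*(y + 4)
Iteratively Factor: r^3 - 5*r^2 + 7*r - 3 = (r - 3)*(r^2 - 2*r + 1) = (r - 3)*(r - 1)*(r - 1)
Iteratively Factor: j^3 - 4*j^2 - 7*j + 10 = (j - 1)*(j^2 - 3*j - 10) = (j - 1)*(j + 2)*(j - 5)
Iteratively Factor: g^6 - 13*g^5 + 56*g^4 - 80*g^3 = (g)*(g^5 - 13*g^4 + 56*g^3 - 80*g^2) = g^2*(g^4 - 13*g^3 + 56*g^2 - 80*g) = g^2*(g - 4)*(g^3 - 9*g^2 + 20*g) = g^2*(g - 4)^2*(g^2 - 5*g) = g^3*(g - 4)^2*(g - 5)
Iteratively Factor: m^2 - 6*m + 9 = (m - 3)*(m - 3)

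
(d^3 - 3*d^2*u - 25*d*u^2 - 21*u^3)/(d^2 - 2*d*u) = (d^3 - 3*d^2*u - 25*d*u^2 - 21*u^3)/(d*(d - 2*u))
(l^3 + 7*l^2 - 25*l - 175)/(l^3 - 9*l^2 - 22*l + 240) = (l^2 + 2*l - 35)/(l^2 - 14*l + 48)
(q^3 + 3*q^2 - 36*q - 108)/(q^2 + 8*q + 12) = (q^2 - 3*q - 18)/(q + 2)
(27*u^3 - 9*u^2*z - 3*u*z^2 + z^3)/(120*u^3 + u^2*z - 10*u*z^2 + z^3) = (9*u^2 - 6*u*z + z^2)/(40*u^2 - 13*u*z + z^2)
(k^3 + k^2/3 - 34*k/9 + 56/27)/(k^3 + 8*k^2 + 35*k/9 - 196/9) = (k - 2/3)/(k + 7)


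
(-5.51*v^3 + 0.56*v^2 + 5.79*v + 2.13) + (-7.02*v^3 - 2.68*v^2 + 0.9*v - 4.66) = -12.53*v^3 - 2.12*v^2 + 6.69*v - 2.53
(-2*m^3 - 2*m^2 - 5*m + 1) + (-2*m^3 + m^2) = -4*m^3 - m^2 - 5*m + 1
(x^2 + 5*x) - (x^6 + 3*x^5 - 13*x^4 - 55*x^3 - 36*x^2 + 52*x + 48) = -x^6 - 3*x^5 + 13*x^4 + 55*x^3 + 37*x^2 - 47*x - 48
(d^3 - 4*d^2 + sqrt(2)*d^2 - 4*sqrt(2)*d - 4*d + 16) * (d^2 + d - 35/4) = d^5 - 3*d^4 + sqrt(2)*d^4 - 67*d^3/4 - 3*sqrt(2)*d^3 - 51*sqrt(2)*d^2/4 + 47*d^2 + 35*sqrt(2)*d + 51*d - 140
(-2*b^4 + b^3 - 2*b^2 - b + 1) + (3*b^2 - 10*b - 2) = -2*b^4 + b^3 + b^2 - 11*b - 1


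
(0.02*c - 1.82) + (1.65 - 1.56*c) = -1.54*c - 0.17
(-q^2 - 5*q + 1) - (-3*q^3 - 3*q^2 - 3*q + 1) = 3*q^3 + 2*q^2 - 2*q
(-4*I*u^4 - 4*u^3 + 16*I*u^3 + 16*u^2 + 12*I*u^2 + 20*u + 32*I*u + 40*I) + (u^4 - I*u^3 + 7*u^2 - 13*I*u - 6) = u^4 - 4*I*u^4 - 4*u^3 + 15*I*u^3 + 23*u^2 + 12*I*u^2 + 20*u + 19*I*u - 6 + 40*I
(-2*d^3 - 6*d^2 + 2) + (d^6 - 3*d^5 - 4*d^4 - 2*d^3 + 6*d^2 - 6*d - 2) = d^6 - 3*d^5 - 4*d^4 - 4*d^3 - 6*d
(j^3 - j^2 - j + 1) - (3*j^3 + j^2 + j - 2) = -2*j^3 - 2*j^2 - 2*j + 3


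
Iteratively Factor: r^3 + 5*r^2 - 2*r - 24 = (r + 4)*(r^2 + r - 6) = (r + 3)*(r + 4)*(r - 2)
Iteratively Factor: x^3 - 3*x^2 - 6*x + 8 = (x + 2)*(x^2 - 5*x + 4) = (x - 4)*(x + 2)*(x - 1)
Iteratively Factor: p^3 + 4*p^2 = (p)*(p^2 + 4*p) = p^2*(p + 4)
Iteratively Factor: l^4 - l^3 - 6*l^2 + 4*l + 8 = (l + 1)*(l^3 - 2*l^2 - 4*l + 8) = (l - 2)*(l + 1)*(l^2 - 4) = (l - 2)^2*(l + 1)*(l + 2)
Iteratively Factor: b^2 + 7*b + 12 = (b + 4)*(b + 3)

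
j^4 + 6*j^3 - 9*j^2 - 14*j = j*(j - 2)*(j + 1)*(j + 7)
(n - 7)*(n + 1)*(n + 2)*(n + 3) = n^4 - n^3 - 31*n^2 - 71*n - 42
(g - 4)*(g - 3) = g^2 - 7*g + 12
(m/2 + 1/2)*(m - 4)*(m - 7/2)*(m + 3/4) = m^4/2 - 23*m^3/8 + 13*m^2/16 + 151*m/16 + 21/4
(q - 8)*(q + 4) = q^2 - 4*q - 32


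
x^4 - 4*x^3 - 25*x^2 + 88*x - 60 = (x - 6)*(x - 2)*(x - 1)*(x + 5)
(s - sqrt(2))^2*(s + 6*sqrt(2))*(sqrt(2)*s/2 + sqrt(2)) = sqrt(2)*s^4/2 + sqrt(2)*s^3 + 4*s^3 - 11*sqrt(2)*s^2 + 8*s^2 - 22*sqrt(2)*s + 12*s + 24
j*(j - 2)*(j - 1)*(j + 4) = j^4 + j^3 - 10*j^2 + 8*j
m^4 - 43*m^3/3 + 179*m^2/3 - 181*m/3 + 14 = (m - 7)*(m - 6)*(m - 1)*(m - 1/3)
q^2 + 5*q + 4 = (q + 1)*(q + 4)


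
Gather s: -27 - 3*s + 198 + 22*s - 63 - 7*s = 12*s + 108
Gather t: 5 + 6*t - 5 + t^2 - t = t^2 + 5*t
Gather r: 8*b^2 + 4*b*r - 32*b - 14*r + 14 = 8*b^2 - 32*b + r*(4*b - 14) + 14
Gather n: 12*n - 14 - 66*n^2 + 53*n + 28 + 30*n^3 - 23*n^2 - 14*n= 30*n^3 - 89*n^2 + 51*n + 14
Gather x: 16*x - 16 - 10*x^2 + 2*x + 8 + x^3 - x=x^3 - 10*x^2 + 17*x - 8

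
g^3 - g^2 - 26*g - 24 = (g - 6)*(g + 1)*(g + 4)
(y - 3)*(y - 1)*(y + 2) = y^3 - 2*y^2 - 5*y + 6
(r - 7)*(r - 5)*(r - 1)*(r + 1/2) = r^4 - 25*r^3/2 + 81*r^2/2 - 23*r/2 - 35/2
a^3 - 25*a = a*(a - 5)*(a + 5)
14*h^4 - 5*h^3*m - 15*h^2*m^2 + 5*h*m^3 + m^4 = (-2*h + m)*(-h + m)*(h + m)*(7*h + m)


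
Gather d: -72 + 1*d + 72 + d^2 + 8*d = d^2 + 9*d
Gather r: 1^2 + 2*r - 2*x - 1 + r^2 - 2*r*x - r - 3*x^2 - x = r^2 + r*(1 - 2*x) - 3*x^2 - 3*x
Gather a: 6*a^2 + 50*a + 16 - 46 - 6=6*a^2 + 50*a - 36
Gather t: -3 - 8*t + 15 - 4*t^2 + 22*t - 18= -4*t^2 + 14*t - 6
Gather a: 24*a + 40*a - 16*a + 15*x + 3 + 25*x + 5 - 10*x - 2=48*a + 30*x + 6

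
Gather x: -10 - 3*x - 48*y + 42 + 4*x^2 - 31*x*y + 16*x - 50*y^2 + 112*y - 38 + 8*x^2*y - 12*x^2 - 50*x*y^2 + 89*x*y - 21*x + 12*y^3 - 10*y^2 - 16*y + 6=x^2*(8*y - 8) + x*(-50*y^2 + 58*y - 8) + 12*y^3 - 60*y^2 + 48*y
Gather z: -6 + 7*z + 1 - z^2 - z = -z^2 + 6*z - 5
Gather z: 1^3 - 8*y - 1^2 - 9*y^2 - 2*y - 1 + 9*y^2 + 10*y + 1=0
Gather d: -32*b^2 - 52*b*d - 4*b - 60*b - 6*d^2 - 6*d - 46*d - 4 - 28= -32*b^2 - 64*b - 6*d^2 + d*(-52*b - 52) - 32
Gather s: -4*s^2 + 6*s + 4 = -4*s^2 + 6*s + 4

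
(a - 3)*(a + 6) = a^2 + 3*a - 18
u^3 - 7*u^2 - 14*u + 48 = (u - 8)*(u - 2)*(u + 3)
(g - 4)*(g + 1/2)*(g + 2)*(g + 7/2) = g^4 + 2*g^3 - 57*g^2/4 - 71*g/2 - 14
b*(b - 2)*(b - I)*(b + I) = b^4 - 2*b^3 + b^2 - 2*b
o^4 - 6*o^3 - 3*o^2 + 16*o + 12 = (o - 6)*(o - 2)*(o + 1)^2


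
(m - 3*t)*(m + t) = m^2 - 2*m*t - 3*t^2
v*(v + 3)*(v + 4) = v^3 + 7*v^2 + 12*v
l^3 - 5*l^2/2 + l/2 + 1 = (l - 2)*(l - 1)*(l + 1/2)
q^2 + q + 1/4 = (q + 1/2)^2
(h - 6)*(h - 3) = h^2 - 9*h + 18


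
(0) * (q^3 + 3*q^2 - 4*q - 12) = 0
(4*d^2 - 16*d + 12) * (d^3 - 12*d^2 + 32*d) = 4*d^5 - 64*d^4 + 332*d^3 - 656*d^2 + 384*d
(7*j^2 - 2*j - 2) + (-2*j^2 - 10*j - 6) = 5*j^2 - 12*j - 8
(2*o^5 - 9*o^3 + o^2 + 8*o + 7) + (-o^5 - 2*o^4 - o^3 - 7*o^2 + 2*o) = o^5 - 2*o^4 - 10*o^3 - 6*o^2 + 10*o + 7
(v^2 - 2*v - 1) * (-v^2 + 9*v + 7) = -v^4 + 11*v^3 - 10*v^2 - 23*v - 7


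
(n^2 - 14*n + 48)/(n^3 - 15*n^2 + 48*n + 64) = (n - 6)/(n^2 - 7*n - 8)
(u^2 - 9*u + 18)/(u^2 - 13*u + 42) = (u - 3)/(u - 7)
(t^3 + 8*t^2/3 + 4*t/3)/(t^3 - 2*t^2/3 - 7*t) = (3*t^2 + 8*t + 4)/(3*t^2 - 2*t - 21)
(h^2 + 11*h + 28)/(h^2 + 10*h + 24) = (h + 7)/(h + 6)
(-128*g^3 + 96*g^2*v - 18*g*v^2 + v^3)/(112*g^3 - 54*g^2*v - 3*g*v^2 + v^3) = (-8*g + v)/(7*g + v)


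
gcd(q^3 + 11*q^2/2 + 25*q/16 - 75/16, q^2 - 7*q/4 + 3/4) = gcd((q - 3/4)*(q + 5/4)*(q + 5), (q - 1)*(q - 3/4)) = q - 3/4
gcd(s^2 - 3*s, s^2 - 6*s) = s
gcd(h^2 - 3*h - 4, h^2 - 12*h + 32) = h - 4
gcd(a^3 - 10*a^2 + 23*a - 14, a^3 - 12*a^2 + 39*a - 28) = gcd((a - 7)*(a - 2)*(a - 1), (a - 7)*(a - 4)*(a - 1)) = a^2 - 8*a + 7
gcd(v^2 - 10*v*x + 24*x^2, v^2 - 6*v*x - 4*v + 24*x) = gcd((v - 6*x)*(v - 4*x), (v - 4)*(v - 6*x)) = -v + 6*x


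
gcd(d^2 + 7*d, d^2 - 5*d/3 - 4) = 1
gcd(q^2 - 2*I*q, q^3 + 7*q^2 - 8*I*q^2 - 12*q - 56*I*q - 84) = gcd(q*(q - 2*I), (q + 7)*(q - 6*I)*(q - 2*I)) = q - 2*I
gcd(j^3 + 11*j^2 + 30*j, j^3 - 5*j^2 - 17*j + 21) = 1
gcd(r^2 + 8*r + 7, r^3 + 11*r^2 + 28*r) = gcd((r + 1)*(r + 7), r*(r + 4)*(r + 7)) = r + 7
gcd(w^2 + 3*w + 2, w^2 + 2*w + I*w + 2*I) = w + 2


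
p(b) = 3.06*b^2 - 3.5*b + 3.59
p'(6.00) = 33.22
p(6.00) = 92.75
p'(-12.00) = -76.94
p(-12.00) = 486.23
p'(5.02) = 27.22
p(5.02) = 63.13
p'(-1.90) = -15.13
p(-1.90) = 21.29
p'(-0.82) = -8.52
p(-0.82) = 8.52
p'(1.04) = 2.86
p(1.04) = 3.26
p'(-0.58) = -7.05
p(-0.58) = 6.65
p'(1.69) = 6.84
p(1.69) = 6.41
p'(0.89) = 1.95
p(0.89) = 2.90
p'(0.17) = -2.46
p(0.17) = 3.08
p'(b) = 6.12*b - 3.5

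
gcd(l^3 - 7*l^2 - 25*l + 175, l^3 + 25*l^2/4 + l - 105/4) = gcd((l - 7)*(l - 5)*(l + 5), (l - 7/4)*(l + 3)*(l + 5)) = l + 5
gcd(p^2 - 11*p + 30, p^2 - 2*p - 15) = p - 5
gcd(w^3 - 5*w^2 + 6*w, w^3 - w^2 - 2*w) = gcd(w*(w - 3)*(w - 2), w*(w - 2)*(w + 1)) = w^2 - 2*w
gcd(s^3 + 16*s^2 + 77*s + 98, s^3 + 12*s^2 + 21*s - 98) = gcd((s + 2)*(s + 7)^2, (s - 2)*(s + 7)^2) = s^2 + 14*s + 49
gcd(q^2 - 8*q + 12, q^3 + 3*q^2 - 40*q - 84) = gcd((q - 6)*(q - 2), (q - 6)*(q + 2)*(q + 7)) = q - 6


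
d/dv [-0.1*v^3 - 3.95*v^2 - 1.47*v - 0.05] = -0.3*v^2 - 7.9*v - 1.47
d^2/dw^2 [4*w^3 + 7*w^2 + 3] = 24*w + 14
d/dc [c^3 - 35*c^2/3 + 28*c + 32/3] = 3*c^2 - 70*c/3 + 28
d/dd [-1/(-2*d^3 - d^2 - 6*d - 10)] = 2*(-3*d^2 - d - 3)/(2*d^3 + d^2 + 6*d + 10)^2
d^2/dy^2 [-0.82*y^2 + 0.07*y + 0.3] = -1.64000000000000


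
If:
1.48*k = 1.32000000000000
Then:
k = 0.89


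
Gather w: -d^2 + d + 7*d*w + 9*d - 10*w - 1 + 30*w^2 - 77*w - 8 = -d^2 + 10*d + 30*w^2 + w*(7*d - 87) - 9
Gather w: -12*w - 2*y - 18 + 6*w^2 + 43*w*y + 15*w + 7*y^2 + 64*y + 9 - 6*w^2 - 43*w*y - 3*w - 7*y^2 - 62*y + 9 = 0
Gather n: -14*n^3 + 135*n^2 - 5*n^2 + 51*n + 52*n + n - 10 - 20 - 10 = -14*n^3 + 130*n^2 + 104*n - 40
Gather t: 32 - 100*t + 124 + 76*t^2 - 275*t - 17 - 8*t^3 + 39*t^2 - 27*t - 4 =-8*t^3 + 115*t^2 - 402*t + 135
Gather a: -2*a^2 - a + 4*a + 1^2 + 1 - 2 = -2*a^2 + 3*a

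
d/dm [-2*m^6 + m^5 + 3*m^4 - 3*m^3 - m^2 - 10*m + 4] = -12*m^5 + 5*m^4 + 12*m^3 - 9*m^2 - 2*m - 10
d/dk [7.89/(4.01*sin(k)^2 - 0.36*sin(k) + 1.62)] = (2.8404 - 63.2778*sin(k))*cos(k)/(4.01*sin(k)^2 - 0.36*sin(k) + 1.62)^2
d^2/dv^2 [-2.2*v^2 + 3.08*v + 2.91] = -4.40000000000000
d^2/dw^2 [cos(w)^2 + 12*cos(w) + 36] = -12*cos(w) - 2*cos(2*w)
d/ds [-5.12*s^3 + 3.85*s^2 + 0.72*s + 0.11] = -15.36*s^2 + 7.7*s + 0.72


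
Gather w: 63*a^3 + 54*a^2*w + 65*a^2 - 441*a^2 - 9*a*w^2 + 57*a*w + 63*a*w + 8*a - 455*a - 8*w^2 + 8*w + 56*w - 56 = 63*a^3 - 376*a^2 - 447*a + w^2*(-9*a - 8) + w*(54*a^2 + 120*a + 64) - 56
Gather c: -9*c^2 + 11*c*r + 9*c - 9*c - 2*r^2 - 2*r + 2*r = -9*c^2 + 11*c*r - 2*r^2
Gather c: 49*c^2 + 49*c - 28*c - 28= 49*c^2 + 21*c - 28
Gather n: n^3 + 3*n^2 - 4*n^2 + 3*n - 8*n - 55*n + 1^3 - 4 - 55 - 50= n^3 - n^2 - 60*n - 108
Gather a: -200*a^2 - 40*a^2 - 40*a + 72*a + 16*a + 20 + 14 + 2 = -240*a^2 + 48*a + 36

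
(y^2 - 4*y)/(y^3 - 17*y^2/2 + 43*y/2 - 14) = 2*y/(2*y^2 - 9*y + 7)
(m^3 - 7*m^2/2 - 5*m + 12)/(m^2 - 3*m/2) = m - 2 - 8/m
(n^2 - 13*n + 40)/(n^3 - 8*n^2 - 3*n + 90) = (n - 8)/(n^2 - 3*n - 18)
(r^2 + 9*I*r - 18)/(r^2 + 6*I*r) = (r + 3*I)/r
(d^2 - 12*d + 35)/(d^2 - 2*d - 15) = (d - 7)/(d + 3)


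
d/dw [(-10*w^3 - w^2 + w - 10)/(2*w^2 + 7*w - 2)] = (-20*w^4 - 140*w^3 + 51*w^2 + 44*w + 68)/(4*w^4 + 28*w^3 + 41*w^2 - 28*w + 4)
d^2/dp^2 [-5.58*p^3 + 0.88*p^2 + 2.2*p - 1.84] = 1.76 - 33.48*p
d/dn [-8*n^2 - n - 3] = -16*n - 1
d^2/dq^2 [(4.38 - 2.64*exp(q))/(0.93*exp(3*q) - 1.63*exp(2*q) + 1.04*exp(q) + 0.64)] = (-9.13334399999999*exp(6*q) + 46.100286*exp(5*q) - 69.836646*exp(4*q) + 70.973496*exp(3*q) - 62.262*exp(2*q) + 24.771456*exp(q) - 3.996672)*exp(q)/(0.804357*exp(9*q) - 4.229361*exp(8*q) + 10.111239*exp(7*q) - 12.129355*exp(6*q) + 5.486136*exp(5*q) + 3.526272*exp(4*q) - 4.24192*exp(3*q) + 0.0737280000000005*exp(2*q) + 1.277952*exp(q) + 0.262144)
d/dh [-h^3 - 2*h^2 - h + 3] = -3*h^2 - 4*h - 1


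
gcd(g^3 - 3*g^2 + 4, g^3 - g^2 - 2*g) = g^2 - g - 2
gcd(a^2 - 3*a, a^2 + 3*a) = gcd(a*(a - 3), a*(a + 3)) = a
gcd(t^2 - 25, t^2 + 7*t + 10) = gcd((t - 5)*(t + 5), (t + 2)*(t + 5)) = t + 5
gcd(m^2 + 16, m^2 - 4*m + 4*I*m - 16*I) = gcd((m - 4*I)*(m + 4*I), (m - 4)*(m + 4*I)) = m + 4*I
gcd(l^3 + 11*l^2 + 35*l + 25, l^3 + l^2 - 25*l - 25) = l^2 + 6*l + 5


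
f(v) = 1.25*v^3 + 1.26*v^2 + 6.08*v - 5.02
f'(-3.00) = 32.27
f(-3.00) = -45.67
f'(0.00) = 6.08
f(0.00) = -5.02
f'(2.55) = 36.89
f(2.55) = 39.40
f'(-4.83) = 81.39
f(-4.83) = -145.84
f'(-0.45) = 5.71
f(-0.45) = -7.61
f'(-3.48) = 42.72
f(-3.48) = -63.60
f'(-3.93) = 54.09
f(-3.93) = -85.33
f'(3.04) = 48.40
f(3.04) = 60.23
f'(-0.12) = 5.83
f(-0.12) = -5.73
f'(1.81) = 22.93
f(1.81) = 17.52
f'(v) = 3.75*v^2 + 2.52*v + 6.08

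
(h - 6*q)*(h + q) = h^2 - 5*h*q - 6*q^2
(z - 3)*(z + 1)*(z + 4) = z^3 + 2*z^2 - 11*z - 12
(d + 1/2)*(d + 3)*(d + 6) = d^3 + 19*d^2/2 + 45*d/2 + 9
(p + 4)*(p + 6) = p^2 + 10*p + 24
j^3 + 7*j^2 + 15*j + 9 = (j + 1)*(j + 3)^2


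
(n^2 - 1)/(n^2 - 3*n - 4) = (n - 1)/(n - 4)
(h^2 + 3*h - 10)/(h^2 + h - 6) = (h + 5)/(h + 3)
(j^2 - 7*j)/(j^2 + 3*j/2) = 2*(j - 7)/(2*j + 3)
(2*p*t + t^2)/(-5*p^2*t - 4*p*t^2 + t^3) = (-2*p - t)/(5*p^2 + 4*p*t - t^2)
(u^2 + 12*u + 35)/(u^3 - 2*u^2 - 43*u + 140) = (u + 5)/(u^2 - 9*u + 20)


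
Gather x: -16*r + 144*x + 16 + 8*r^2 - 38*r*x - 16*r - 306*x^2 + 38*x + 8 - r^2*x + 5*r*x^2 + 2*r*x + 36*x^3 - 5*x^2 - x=8*r^2 - 32*r + 36*x^3 + x^2*(5*r - 311) + x*(-r^2 - 36*r + 181) + 24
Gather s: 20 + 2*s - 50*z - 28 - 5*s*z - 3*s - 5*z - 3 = s*(-5*z - 1) - 55*z - 11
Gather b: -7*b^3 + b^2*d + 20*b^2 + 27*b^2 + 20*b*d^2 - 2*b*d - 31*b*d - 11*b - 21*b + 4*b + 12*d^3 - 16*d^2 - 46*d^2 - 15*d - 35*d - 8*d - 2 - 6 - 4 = -7*b^3 + b^2*(d + 47) + b*(20*d^2 - 33*d - 28) + 12*d^3 - 62*d^2 - 58*d - 12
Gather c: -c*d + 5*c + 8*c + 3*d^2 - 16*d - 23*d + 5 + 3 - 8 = c*(13 - d) + 3*d^2 - 39*d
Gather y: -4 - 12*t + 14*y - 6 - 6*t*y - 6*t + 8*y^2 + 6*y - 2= -18*t + 8*y^2 + y*(20 - 6*t) - 12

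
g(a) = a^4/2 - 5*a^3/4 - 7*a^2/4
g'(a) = 2*a^3 - 15*a^2/4 - 7*a/2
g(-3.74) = 138.74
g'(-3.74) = -143.99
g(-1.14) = 0.42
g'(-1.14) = -3.85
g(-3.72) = 135.88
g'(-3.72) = -141.83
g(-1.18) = 0.59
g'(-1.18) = -4.38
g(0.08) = -0.01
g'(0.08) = -0.30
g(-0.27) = -0.10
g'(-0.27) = 0.63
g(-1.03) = 0.07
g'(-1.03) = -2.56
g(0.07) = -0.01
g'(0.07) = -0.26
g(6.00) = 315.00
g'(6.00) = 276.00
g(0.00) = 0.00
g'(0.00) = 0.00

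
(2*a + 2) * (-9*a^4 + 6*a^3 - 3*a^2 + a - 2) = -18*a^5 - 6*a^4 + 6*a^3 - 4*a^2 - 2*a - 4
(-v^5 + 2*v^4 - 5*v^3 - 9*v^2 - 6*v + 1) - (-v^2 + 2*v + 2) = -v^5 + 2*v^4 - 5*v^3 - 8*v^2 - 8*v - 1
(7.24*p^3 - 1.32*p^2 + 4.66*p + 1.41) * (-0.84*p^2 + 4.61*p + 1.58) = -6.0816*p^5 + 34.4852*p^4 + 1.4396*p^3 + 18.2126*p^2 + 13.8629*p + 2.2278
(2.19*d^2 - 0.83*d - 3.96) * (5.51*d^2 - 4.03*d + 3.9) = 12.0669*d^4 - 13.399*d^3 - 9.9337*d^2 + 12.7218*d - 15.444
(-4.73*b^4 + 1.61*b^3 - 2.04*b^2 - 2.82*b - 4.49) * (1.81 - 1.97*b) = 9.3181*b^5 - 11.733*b^4 + 6.9329*b^3 + 1.863*b^2 + 3.7411*b - 8.1269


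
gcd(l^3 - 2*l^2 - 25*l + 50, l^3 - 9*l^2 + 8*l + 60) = l - 5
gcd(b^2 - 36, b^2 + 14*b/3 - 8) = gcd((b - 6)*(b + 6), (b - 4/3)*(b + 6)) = b + 6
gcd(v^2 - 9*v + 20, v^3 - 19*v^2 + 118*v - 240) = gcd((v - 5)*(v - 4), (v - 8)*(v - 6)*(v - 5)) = v - 5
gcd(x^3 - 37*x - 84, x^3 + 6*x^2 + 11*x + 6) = x + 3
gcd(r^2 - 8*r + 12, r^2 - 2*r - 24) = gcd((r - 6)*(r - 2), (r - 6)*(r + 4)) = r - 6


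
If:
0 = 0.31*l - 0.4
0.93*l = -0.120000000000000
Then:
No Solution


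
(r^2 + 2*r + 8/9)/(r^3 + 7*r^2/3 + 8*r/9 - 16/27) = 3*(3*r + 2)/(9*r^2 + 9*r - 4)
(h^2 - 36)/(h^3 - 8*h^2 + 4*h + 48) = (h + 6)/(h^2 - 2*h - 8)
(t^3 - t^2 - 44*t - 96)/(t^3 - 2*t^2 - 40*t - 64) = (t + 3)/(t + 2)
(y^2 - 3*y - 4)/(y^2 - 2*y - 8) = (y + 1)/(y + 2)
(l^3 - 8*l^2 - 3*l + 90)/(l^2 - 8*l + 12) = (l^2 - 2*l - 15)/(l - 2)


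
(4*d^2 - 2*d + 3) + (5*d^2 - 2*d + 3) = 9*d^2 - 4*d + 6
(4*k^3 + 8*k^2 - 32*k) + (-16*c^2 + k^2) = -16*c^2 + 4*k^3 + 9*k^2 - 32*k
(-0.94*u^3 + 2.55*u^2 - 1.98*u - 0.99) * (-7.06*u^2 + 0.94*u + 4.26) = 6.6364*u^5 - 18.8866*u^4 + 12.3714*u^3 + 15.9912*u^2 - 9.3654*u - 4.2174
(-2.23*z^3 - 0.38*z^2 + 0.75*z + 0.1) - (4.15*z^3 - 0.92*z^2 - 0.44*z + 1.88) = -6.38*z^3 + 0.54*z^2 + 1.19*z - 1.78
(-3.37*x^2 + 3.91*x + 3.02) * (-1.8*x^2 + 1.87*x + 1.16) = 6.066*x^4 - 13.3399*x^3 - 2.0335*x^2 + 10.183*x + 3.5032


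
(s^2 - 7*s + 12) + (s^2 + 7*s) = 2*s^2 + 12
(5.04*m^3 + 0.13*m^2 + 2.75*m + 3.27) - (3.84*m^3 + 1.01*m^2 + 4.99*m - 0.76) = 1.2*m^3 - 0.88*m^2 - 2.24*m + 4.03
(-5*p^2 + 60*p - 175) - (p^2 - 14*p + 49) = -6*p^2 + 74*p - 224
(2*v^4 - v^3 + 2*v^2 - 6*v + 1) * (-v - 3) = -2*v^5 - 5*v^4 + v^3 + 17*v - 3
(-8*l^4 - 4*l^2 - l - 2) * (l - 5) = -8*l^5 + 40*l^4 - 4*l^3 + 19*l^2 + 3*l + 10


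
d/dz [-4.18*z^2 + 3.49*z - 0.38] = 3.49 - 8.36*z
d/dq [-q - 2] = -1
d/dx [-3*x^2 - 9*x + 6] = -6*x - 9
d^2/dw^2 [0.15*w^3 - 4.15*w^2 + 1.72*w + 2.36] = 0.9*w - 8.3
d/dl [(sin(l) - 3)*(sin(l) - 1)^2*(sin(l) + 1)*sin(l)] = (5*sin(l)^4 - 16*sin(l)^3 + 6*sin(l)^2 + 8*sin(l) - 3)*cos(l)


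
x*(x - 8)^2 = x^3 - 16*x^2 + 64*x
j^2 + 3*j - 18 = (j - 3)*(j + 6)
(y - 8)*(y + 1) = y^2 - 7*y - 8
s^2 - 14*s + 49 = (s - 7)^2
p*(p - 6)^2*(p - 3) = p^4 - 15*p^3 + 72*p^2 - 108*p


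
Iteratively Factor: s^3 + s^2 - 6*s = (s)*(s^2 + s - 6) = s*(s + 3)*(s - 2)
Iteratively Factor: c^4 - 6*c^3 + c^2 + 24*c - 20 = (c + 2)*(c^3 - 8*c^2 + 17*c - 10) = (c - 2)*(c + 2)*(c^2 - 6*c + 5) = (c - 5)*(c - 2)*(c + 2)*(c - 1)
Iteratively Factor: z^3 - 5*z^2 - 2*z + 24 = (z - 4)*(z^2 - z - 6) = (z - 4)*(z - 3)*(z + 2)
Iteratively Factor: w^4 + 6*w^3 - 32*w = (w + 4)*(w^3 + 2*w^2 - 8*w) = w*(w + 4)*(w^2 + 2*w - 8) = w*(w - 2)*(w + 4)*(w + 4)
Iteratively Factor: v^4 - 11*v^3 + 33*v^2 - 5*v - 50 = (v - 5)*(v^3 - 6*v^2 + 3*v + 10) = (v - 5)^2*(v^2 - v - 2) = (v - 5)^2*(v - 2)*(v + 1)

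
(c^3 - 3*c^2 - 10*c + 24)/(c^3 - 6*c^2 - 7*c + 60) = (c - 2)/(c - 5)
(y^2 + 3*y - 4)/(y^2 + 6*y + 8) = (y - 1)/(y + 2)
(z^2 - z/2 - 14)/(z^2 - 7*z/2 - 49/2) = (z - 4)/(z - 7)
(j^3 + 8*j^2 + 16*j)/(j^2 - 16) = j*(j + 4)/(j - 4)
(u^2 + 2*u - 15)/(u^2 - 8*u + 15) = (u + 5)/(u - 5)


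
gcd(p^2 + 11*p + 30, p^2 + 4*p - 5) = p + 5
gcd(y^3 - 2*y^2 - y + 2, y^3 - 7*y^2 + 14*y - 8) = y^2 - 3*y + 2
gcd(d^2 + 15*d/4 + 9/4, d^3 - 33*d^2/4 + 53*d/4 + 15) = d + 3/4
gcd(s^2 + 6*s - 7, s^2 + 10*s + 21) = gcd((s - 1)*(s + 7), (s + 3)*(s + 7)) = s + 7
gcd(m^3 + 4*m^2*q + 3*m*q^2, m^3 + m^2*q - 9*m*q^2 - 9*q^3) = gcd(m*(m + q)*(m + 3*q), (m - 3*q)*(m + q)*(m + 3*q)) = m^2 + 4*m*q + 3*q^2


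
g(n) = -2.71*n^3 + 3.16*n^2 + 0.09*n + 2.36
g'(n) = -8.13*n^2 + 6.32*n + 0.09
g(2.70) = -27.70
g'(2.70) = -42.11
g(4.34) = -159.26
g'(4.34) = -125.61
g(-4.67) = 346.86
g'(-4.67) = -206.73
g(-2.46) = 61.61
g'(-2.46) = -64.66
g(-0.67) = 4.53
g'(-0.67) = -7.79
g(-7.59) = 1368.65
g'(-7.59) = -516.23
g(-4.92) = 401.16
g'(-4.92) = -227.80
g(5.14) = -281.70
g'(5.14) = -182.22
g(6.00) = -468.70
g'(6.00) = -254.67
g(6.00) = -468.70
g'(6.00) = -254.67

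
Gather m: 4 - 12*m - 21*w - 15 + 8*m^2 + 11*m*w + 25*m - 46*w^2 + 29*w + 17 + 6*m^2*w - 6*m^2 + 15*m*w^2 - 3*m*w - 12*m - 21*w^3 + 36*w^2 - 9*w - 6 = m^2*(6*w + 2) + m*(15*w^2 + 8*w + 1) - 21*w^3 - 10*w^2 - w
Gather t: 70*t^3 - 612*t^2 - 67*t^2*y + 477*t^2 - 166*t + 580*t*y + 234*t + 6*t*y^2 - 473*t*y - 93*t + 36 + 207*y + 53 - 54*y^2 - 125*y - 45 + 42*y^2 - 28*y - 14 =70*t^3 + t^2*(-67*y - 135) + t*(6*y^2 + 107*y - 25) - 12*y^2 + 54*y + 30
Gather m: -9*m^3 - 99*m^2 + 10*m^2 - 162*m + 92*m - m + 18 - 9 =-9*m^3 - 89*m^2 - 71*m + 9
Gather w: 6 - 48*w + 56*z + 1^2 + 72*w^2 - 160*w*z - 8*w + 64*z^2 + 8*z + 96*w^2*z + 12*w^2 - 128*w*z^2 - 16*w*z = w^2*(96*z + 84) + w*(-128*z^2 - 176*z - 56) + 64*z^2 + 64*z + 7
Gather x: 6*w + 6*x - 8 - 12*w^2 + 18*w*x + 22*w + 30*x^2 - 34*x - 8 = -12*w^2 + 28*w + 30*x^2 + x*(18*w - 28) - 16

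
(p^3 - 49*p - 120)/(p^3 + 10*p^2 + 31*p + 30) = (p - 8)/(p + 2)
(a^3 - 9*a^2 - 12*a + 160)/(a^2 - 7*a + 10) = (a^2 - 4*a - 32)/(a - 2)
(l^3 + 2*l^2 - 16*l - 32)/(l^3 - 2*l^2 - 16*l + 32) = (l + 2)/(l - 2)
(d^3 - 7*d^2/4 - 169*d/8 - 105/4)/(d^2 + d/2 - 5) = (4*d^2 - 17*d - 42)/(4*(d - 2))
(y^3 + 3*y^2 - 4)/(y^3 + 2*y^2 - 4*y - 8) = (y - 1)/(y - 2)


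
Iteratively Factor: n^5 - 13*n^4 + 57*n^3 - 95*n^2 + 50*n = (n - 2)*(n^4 - 11*n^3 + 35*n^2 - 25*n) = (n - 2)*(n - 1)*(n^3 - 10*n^2 + 25*n) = (n - 5)*(n - 2)*(n - 1)*(n^2 - 5*n) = n*(n - 5)*(n - 2)*(n - 1)*(n - 5)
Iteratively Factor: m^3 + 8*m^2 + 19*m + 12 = (m + 1)*(m^2 + 7*m + 12) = (m + 1)*(m + 4)*(m + 3)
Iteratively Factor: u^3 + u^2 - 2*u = (u)*(u^2 + u - 2) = u*(u + 2)*(u - 1)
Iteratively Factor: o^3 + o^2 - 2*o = (o - 1)*(o^2 + 2*o) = (o - 1)*(o + 2)*(o)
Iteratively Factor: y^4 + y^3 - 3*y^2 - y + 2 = (y + 2)*(y^3 - y^2 - y + 1) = (y + 1)*(y + 2)*(y^2 - 2*y + 1) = (y - 1)*(y + 1)*(y + 2)*(y - 1)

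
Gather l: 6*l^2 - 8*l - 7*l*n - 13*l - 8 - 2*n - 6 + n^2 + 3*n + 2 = 6*l^2 + l*(-7*n - 21) + n^2 + n - 12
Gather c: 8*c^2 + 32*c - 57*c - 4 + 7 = 8*c^2 - 25*c + 3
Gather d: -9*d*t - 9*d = d*(-9*t - 9)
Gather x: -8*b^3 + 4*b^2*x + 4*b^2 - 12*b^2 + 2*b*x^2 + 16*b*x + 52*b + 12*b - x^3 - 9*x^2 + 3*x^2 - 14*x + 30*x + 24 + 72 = -8*b^3 - 8*b^2 + 64*b - x^3 + x^2*(2*b - 6) + x*(4*b^2 + 16*b + 16) + 96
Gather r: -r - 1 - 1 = -r - 2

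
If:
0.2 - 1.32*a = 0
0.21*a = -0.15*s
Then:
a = 0.15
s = -0.21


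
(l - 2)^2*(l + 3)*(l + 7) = l^4 + 6*l^3 - 15*l^2 - 44*l + 84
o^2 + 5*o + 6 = (o + 2)*(o + 3)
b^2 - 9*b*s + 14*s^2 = (b - 7*s)*(b - 2*s)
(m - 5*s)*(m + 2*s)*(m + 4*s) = m^3 + m^2*s - 22*m*s^2 - 40*s^3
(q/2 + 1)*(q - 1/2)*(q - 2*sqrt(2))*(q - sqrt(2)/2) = q^4/2 - 5*sqrt(2)*q^3/4 + 3*q^3/4 - 15*sqrt(2)*q^2/8 + q^2/2 + 3*q/2 + 5*sqrt(2)*q/4 - 1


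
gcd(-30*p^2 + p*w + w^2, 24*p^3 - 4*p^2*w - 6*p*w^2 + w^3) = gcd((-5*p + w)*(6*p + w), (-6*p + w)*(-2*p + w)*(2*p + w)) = 1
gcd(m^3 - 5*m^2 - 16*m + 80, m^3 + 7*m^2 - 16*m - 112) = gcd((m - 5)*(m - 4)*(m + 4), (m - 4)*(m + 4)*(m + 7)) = m^2 - 16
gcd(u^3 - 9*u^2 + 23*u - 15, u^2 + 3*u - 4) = u - 1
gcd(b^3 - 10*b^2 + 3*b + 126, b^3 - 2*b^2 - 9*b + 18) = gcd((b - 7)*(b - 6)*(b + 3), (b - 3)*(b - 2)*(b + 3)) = b + 3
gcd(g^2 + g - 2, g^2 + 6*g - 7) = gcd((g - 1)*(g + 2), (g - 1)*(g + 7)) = g - 1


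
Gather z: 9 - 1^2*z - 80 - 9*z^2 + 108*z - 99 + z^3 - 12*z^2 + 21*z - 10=z^3 - 21*z^2 + 128*z - 180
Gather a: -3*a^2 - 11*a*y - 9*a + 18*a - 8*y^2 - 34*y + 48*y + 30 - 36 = -3*a^2 + a*(9 - 11*y) - 8*y^2 + 14*y - 6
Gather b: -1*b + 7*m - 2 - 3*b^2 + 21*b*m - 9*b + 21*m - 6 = -3*b^2 + b*(21*m - 10) + 28*m - 8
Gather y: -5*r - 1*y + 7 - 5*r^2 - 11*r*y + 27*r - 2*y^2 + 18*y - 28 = -5*r^2 + 22*r - 2*y^2 + y*(17 - 11*r) - 21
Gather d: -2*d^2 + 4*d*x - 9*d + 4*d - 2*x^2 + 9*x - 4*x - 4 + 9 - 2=-2*d^2 + d*(4*x - 5) - 2*x^2 + 5*x + 3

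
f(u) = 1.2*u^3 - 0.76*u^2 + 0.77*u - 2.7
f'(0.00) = 0.77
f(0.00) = -2.70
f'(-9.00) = 306.05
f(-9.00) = -945.99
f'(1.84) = 10.16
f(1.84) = 3.62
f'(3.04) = 29.42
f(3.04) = 26.33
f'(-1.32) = 9.05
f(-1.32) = -7.80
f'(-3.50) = 50.19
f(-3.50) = -66.16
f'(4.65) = 71.54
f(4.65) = 105.10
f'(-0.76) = 4.00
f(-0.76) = -4.25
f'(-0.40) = 1.95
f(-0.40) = -3.21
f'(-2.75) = 32.18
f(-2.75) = -35.52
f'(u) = 3.6*u^2 - 1.52*u + 0.77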